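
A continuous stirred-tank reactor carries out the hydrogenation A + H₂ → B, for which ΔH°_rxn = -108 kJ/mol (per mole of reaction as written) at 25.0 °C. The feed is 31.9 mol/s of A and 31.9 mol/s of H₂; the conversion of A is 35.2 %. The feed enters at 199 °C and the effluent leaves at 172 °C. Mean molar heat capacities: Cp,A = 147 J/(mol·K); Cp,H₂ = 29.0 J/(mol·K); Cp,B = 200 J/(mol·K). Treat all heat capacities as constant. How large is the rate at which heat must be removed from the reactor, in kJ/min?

Q_out = 79500 kJ/min

Extent of reaction ξ = 0.352 × 31.9 = 11.229 mol/s
Reaction term: ξ·ΔH°_rxn = 11.229 × -108 = -1212.7 kJ/s
Sensible, feed 199→25 °C: -976.91 kJ/s
Outlet flows (mol/s): A 20.671, H₂ 20.671, B 11.229
Sensible, products 25→172 °C: 864.93 kJ/s
Q = ΔH = -1324.7 kJ/s = -1324.7 kW
Heat removed = 79481 kJ/min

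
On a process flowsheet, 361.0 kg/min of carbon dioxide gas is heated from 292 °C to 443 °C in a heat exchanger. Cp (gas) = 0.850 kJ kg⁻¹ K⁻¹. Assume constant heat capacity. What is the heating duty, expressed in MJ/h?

Q = 2780 MJ/h

Q = ṁ·Cp·ΔT = 361.0 × 0.850 × (443 − 292) = 46334 kJ/min
Converting: 46334 / 60 s = 772.24 kW
Heating duty = 2780.1 MJ/h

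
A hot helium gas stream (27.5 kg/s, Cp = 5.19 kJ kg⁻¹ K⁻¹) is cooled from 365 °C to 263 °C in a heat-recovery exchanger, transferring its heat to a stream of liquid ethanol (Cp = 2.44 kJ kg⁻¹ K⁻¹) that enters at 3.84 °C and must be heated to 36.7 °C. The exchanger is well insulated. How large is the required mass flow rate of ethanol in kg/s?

Heat released by hot stream: Q = 27.5 × 5.19 × (365 − 263) = 14558 kJ/s
Energy balance on cold side (adiabatic exchanger): Q = ṁ_c·Cp_c·(T_c,out − T_c,in)
ṁ_c = 14558 / [2.44 × (36.7 − 3.84)] = 181.57 kg/s

ṁ_c = 182 kg/s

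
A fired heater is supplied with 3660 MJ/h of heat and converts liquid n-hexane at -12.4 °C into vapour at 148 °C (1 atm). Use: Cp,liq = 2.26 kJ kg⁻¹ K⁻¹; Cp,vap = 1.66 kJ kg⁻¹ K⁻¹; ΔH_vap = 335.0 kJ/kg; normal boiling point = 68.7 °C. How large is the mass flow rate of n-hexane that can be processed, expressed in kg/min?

Δh = 2.26×(68.7−-12.4) + 335.0 + 1.66×(148−68.7) = 649.92 kJ/kg
Q = 3660 MJ/h = 1016.7 kJ/s = 61000 kJ/min
ṁ = Q/Δh = 61000 / 649.92 = 93.857 kg/min

ṁ = 93.9 kg/min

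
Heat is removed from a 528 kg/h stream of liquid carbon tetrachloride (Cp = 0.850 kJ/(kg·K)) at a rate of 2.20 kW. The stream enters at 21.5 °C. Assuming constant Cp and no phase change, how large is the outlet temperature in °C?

T_out = 3.85 °C

Q = 2.20 kW = 7920 kJ/h
ΔT = Q/(ṁ·Cp) = 7920/(528×0.850) = 17.647 K
T_out = 21.5 − 17.647 = 3.8529 °C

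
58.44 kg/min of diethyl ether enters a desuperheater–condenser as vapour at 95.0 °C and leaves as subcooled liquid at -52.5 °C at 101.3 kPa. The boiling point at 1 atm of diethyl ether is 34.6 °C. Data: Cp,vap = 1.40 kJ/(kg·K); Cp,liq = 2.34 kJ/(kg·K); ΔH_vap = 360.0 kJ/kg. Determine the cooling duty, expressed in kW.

Q_c = 632 kW

vapour 95.0→34.6 °C: -84.56 kJ/kg
condensation at 34.6 °C: -360 kJ/kg
liquid 34.6→-52.5 °C: -203.81 kJ/kg
Δh = -84.56 + -360 + -203.81 = -648.37 kJ/kg
Q = ṁ·Δh = 58.44 kg/min × -648.37 kJ/kg = -37891 kJ/min
|Q| = 631.52 kW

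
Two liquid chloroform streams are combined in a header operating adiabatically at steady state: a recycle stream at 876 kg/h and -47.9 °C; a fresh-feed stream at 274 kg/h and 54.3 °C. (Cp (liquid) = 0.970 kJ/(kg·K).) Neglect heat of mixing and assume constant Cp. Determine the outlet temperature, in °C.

T_out = -23.5 °C

No heat crosses the boundary, so H_out = H_in.
Σ ṁᵢCp,ᵢTᵢ = 876×0.970×-47.9 + 274×0.970×54.3 = -26270
Σ ṁᵢCp,ᵢ = 876×0.970 + 274×0.970 = 1115.5
T_out = -26270 / 1115.5 = -23.55 °C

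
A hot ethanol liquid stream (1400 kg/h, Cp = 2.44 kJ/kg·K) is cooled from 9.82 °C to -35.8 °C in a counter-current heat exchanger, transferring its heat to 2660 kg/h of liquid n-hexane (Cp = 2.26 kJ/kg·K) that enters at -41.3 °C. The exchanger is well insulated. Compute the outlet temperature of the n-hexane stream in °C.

Heat released by hot stream: Q = 1400 × 2.44 × (9.82 − -35.8) = 155840 kJ/h
Energy balance on cold side (adiabatic exchanger): Q = ṁ_c·Cp_c·(T_c,out − T_c,in)
T_c,out = -41.3 + 155840/(2660 × 2.26) = -15.377 °C

T_c,out = -15.4 °C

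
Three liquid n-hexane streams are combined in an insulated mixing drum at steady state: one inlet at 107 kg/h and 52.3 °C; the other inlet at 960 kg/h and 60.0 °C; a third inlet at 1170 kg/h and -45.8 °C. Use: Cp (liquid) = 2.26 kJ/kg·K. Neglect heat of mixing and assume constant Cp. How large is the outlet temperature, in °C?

No heat crosses the boundary, so H_out = H_in.
Σ ṁᵢCp,ᵢTᵢ = 107×2.26×52.3 + 960×2.26×60.0 + 1170×2.26×-45.8 = 21719
Σ ṁᵢCp,ᵢ = 107×2.26 + 960×2.26 + 1170×2.26 = 5055.6
T_out = 21719 / 5055.6 = 4.296 °C

T_out = 4.30 °C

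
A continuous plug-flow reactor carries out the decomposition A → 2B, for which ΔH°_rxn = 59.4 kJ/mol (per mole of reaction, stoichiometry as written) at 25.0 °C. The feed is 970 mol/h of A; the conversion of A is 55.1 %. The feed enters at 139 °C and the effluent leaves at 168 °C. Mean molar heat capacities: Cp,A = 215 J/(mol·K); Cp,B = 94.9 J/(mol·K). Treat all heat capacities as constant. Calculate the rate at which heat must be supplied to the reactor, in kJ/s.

Extent of reaction ξ = 0.551 × 970 = 534.47 mol/h
Reaction term: ξ·ΔH°_rxn = 534.47 × 59.4 = 31748 kJ/h
Sensible, feed 139→25 °C: -23775 kJ/h
Outlet flows (mol/h): A 435.53, B 1068.9
Sensible, products 25→168 °C: 27897 kJ/h
Q = ΔH = 35869 kJ/h = 9.9637 kW
Heat supplied = 9.9637 kJ/s

Q_in = 9.96 kJ/s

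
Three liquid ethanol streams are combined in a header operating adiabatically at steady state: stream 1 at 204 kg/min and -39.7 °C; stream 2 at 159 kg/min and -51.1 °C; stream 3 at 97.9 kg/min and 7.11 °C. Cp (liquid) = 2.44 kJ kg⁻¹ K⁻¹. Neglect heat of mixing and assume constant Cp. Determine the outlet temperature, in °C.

Adiabatic, steady state ⇒ Σ ṁᵢCp,ᵢ(T_out − Tᵢ) = 0
T_out = Σ ṁᵢCp,ᵢTᵢ / Σ ṁᵢCp,ᵢ
      = -37887 / 1124.6 = -33.69 °C

T_out = -33.7 °C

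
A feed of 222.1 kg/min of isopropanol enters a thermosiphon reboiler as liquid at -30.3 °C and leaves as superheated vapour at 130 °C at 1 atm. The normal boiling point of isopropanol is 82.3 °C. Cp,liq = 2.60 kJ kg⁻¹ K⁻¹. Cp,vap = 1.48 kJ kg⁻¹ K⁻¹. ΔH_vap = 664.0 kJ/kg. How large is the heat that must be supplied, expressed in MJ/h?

Q = 13700 MJ/h

liquid -30.3→82.3 °C: 292.76 kJ/kg
vaporisation at 82.3 °C: 664 kJ/kg
vapour 82.3→130 °C: 70.596 kJ/kg
Δh = 292.76 + 664 + 70.596 = 1027.4 kJ/kg
Q = ṁ·Δh = 222.1 kg/min × 1027.4 kJ/kg = 228180 kJ/min
|Q| = 3802.9 kW = 13691 MJ/h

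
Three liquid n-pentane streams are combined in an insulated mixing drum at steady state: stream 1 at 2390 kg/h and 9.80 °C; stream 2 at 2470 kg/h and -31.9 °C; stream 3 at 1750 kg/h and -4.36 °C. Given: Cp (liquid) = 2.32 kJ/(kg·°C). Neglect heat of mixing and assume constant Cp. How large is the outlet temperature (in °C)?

T_out = -9.53 °C

Adiabatic, steady state ⇒ Σ ṁᵢCp,ᵢ(T_out − Tᵢ) = 0
Σ ṁᵢCp,ᵢTᵢ = 2390×2.32×9.80 + 2470×2.32×-31.9 + 1750×2.32×-4.36 = -146160
Σ ṁᵢCp,ᵢ = 2390×2.32 + 2470×2.32 + 1750×2.32 = 15335
T_out = -146160 / 15335 = -9.5312 °C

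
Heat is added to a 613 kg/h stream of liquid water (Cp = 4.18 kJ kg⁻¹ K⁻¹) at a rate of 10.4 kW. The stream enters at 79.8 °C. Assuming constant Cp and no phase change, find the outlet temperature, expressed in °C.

T_out = 94.4 °C

Q = 10.4 kW = 37440 kJ/h
ΔT = Q/(ṁ·Cp) = 37440/(613×4.18) = 14.612 K
T_out = 79.8 + 14.612 = 94.412 °C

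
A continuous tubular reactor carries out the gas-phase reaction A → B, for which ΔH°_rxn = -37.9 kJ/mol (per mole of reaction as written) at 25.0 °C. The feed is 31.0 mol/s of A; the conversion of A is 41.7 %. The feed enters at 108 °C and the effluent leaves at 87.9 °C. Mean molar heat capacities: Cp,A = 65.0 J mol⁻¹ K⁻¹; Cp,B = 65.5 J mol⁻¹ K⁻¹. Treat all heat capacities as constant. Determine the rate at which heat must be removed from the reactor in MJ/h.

Extent of reaction ξ = 0.417 × 31.0 = 12.927 mol/s
Reaction term: ξ·ΔH°_rxn = 12.927 × -37.9 = -489.93 kJ/s
Sensible, feed 108→25 °C: -167.25 kJ/s
Outlet flows (mol/s): A 18.073, B 12.927
Sensible, products 25→87.9 °C: 127.15 kJ/s
Q = ΔH = -530.03 kJ/s = -530.03 kW
Heat removed = 1908.1 MJ/h

Q_out = 1910 MJ/h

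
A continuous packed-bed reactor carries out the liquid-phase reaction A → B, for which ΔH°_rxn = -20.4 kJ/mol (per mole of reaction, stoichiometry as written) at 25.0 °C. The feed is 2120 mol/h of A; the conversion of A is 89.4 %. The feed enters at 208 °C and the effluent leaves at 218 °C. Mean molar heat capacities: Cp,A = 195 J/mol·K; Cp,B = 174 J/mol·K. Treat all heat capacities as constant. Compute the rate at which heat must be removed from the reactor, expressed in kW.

Q_out = 11.7 kW

Extent of reaction ξ = 0.894 × 2120 = 1895.3 mol/h
Reaction term: ξ·ΔH°_rxn = 1895.3 × -20.4 = -38664 kJ/h
Sensible, feed 208→25 °C: -75652 kJ/h
Outlet flows (mol/h): A 224.72, B 1895.3
Sensible, products 25→218 °C: 72105 kJ/h
Q = ΔH = -42211 kJ/h = -11.725 kW
Heat removed = 11.725 kW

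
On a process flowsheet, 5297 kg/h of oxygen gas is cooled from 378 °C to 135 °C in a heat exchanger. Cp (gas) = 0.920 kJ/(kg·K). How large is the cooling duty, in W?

Q_c = 329000 W

Q = ṁ·Cp·ΔT = 5297 × 0.920 × (135 − 378) = -1.1842e+06 kJ/h
Converting: 1.1842e+06 / 3600 s = 328.94 kW
Cooling duty = 328940 W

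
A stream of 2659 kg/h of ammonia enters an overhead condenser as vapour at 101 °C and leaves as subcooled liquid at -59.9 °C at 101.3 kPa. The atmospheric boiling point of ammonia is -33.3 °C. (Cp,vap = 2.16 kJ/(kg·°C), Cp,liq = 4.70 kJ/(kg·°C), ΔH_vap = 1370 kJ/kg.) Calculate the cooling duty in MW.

Q_c = 1.32 MW

vapour 101→-33.3 °C: -290.09 kJ/kg
condensation at -33.3 °C: -1370 kJ/kg
liquid -33.3→-59.9 °C: -125.02 kJ/kg
Δh = -290.09 + -1370 + -125.02 = -1785.1 kJ/kg
Q = ṁ·Δh = 2659 kg/h × -1785.1 kJ/kg = -4.7466e+06 kJ/h
|Q| = 1318.5 kW = 1.3185 MW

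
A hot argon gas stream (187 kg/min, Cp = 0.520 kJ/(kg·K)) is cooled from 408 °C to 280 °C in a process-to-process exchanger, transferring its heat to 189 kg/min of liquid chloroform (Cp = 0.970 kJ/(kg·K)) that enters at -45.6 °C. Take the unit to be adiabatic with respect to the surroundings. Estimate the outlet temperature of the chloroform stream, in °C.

T_c,out = 22.3 °C

Heat released by hot stream: Q = 187 × 0.520 × (408 − 280) = 12447 kJ/min
Energy balance on cold side (adiabatic exchanger): Q = ṁ_c·Cp_c·(T_c,out − T_c,in)
T_c,out = -45.6 + 12447/(189 × 0.970) = 22.292 °C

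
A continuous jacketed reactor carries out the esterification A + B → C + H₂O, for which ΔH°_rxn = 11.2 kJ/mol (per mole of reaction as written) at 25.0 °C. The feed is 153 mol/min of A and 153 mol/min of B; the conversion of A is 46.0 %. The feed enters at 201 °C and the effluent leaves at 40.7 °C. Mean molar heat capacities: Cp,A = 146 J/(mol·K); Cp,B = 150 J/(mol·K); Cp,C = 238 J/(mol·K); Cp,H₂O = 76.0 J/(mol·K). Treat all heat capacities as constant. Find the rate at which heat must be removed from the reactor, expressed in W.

Q_out = 108000 W

Extent of reaction ξ = 0.460 × 153 = 70.38 mol/min
Reaction term: ξ·ΔH°_rxn = 70.38 × 11.2 = 788.26 kJ/min
Sensible, feed 201→25 °C: -7970.7 kJ/min
Outlet flows (mol/min): A 82.62, B 82.62, C 70.38, H₂O 70.38
Sensible, products 25→40.7 °C: 730.91 kJ/min
Q = ΔH = -6451.5 kJ/min = -107.53 kW
Heat removed = 107530 W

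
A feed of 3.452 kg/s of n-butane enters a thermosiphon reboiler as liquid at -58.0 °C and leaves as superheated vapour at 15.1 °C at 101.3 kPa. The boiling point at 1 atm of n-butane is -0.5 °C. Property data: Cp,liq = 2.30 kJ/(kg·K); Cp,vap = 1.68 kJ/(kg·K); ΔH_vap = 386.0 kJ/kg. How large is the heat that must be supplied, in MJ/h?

Q = 6770 MJ/h

liquid -58.0→-0.5 °C: 132.25 kJ/kg
vaporisation at -0.5 °C: 386 kJ/kg
vapour -0.5→15.1 °C: 26.208 kJ/kg
Δh = 132.25 + 386 + 26.208 = 544.46 kJ/kg
Q = ṁ·Δh = 3.452 kg/s × 544.46 kJ/kg = 1879.5 kJ/s
|Q| = 1879.5 kW = 6766.1 MJ/h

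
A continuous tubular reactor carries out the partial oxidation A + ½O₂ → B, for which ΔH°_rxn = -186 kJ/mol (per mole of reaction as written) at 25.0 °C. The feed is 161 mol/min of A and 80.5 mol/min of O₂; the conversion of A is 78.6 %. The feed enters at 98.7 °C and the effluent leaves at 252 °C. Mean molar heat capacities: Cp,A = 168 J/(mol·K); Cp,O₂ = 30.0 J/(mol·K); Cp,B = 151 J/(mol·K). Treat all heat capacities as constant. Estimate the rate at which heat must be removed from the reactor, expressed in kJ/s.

Extent of reaction ξ = 0.786 × 161 = 126.55 mol/min
Reaction term: ξ·ΔH°_rxn = 126.55 × -186 = -23538 kJ/min
Sensible, feed 98.7→25 °C: -2171.4 kJ/min
Outlet flows (mol/min): A 34.454, O₂ 17.227, B 126.55
Sensible, products 25→252 °C: 5768.9 kJ/min
Q = ΔH = -19940 kJ/min = -332.34 kW
Heat removed = 332.34 kJ/s

Q_out = 332 kJ/s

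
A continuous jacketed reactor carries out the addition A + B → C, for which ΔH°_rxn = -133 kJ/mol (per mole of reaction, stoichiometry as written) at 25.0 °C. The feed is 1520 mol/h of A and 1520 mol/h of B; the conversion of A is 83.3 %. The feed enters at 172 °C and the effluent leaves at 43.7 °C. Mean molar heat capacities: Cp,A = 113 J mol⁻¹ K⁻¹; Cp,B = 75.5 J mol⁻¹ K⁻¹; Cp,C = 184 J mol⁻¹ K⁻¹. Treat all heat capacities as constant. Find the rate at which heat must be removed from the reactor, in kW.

Q_out = 57.0 kW

Extent of reaction ξ = 0.833 × 1520 = 1266.2 mol/h
Reaction term: ξ·ΔH°_rxn = 1266.2 × -133 = -168400 kJ/h
Sensible, feed 172→25 °C: -42118 kJ/h
Outlet flows (mol/h): A 253.84, B 253.84, C 1266.2
Sensible, products 25→43.7 °C: 5251.4 kJ/h
Q = ΔH = -205270 kJ/h = -57.018 kW
Heat removed = 57.018 kW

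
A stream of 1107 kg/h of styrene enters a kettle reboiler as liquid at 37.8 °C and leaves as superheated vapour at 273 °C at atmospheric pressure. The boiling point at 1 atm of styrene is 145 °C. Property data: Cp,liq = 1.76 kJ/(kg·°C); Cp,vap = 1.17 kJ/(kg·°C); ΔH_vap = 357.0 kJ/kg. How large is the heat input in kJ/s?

liquid 37.8→145 °C: 188.67 kJ/kg
vaporisation at 145 °C: 357 kJ/kg
vapour 145→273 °C: 149.76 kJ/kg
Δh = 188.67 + 357 + 149.76 = 695.43 kJ/kg
Q = ṁ·Δh = 1107 kg/h × 695.43 kJ/kg = 769840 kJ/h
|Q| = 213.85 kW

Q = 214 kJ/s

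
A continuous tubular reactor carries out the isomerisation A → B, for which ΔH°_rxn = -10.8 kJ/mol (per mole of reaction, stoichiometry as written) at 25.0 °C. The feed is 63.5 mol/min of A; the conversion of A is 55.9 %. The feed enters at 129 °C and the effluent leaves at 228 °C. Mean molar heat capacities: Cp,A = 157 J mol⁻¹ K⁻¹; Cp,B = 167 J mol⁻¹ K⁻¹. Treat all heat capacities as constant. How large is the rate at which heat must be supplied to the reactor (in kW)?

Q_in = 11.3 kW

Extent of reaction ξ = 0.559 × 63.5 = 35.497 mol/min
Reaction term: ξ·ΔH°_rxn = 35.497 × -10.8 = -383.36 kJ/min
Sensible, feed 129→25 °C: -1036.8 kJ/min
Outlet flows (mol/min): A 28.003, B 35.497
Sensible, products 25→228 °C: 2095.9 kJ/min
Q = ΔH = 675.68 kJ/min = 11.261 kW
Heat supplied = 11.261 kW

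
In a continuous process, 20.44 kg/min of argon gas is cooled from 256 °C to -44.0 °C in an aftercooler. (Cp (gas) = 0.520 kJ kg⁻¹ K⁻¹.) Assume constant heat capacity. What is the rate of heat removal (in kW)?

Q = ṁ·Cp·ΔT = 20.44 × 0.520 × (-44.0 − 256) = -3188.6 kJ/min
Converting: 3188.6 / 60 s = 53.144 kW

Q_c = 53.1 kW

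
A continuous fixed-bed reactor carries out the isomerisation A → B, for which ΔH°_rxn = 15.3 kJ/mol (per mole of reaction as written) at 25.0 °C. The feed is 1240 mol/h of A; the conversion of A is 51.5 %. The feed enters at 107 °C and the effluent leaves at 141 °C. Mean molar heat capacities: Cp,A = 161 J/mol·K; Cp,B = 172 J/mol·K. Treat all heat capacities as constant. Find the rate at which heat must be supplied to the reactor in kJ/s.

Q_in = 4.83 kJ/s

Extent of reaction ξ = 0.515 × 1240 = 638.6 mol/h
Reaction term: ξ·ΔH°_rxn = 638.6 × 15.3 = 9770.6 kJ/h
Sensible, feed 107→25 °C: -16370 kJ/h
Outlet flows (mol/h): A 601.4, B 638.6
Sensible, products 25→141 °C: 23973 kJ/h
Q = ΔH = 17373 kJ/h = 4.8259 kW
Heat supplied = 4.8259 kJ/s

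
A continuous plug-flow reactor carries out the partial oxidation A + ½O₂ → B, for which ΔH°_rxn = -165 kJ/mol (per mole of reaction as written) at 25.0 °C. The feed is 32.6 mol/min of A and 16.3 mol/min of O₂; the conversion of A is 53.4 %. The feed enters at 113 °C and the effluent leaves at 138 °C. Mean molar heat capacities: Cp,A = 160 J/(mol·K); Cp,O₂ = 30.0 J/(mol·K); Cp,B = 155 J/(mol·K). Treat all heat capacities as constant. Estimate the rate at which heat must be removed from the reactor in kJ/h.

Q_out = 166000 kJ/h

Extent of reaction ξ = 0.534 × 32.6 = 17.408 mol/min
Reaction term: ξ·ΔH°_rxn = 17.408 × -165 = -2872.4 kJ/min
Sensible, feed 113→25 °C: -502.04 kJ/min
Outlet flows (mol/min): A 15.192, O₂ 7.5958, B 17.408
Sensible, products 25→138 °C: 605.32 kJ/min
Q = ΔH = -2769.1 kJ/min = -46.152 kW
Heat removed = 166150 kJ/h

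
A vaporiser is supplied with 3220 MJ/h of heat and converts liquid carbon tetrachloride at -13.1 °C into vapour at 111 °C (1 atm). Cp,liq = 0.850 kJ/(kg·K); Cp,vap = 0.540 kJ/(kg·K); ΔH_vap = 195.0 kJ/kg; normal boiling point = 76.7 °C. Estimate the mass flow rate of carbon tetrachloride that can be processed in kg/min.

Δh = 0.850×(76.7−-13.1) + 195.0 + 0.540×(111−76.7) = 289.85 kJ/kg
Q = 3220 MJ/h = 894.44 kJ/s = 53667 kJ/min
ṁ = Q/Δh = 53667 / 289.85 = 185.15 kg/min

ṁ = 185 kg/min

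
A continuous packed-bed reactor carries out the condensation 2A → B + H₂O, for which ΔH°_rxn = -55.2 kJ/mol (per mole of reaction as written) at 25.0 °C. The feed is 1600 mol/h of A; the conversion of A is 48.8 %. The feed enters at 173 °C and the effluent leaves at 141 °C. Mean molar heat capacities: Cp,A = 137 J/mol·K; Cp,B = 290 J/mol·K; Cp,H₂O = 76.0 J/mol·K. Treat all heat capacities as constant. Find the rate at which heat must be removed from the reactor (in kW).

Q_out = 6.78 kW

Extent of reaction ξ = 0.488 × 1600 / 2 = 390.4 mol/h
Reaction term: ξ·ΔH°_rxn = 390.4 × -55.2 = -21550 kJ/h
Sensible, feed 173→25 °C: -32442 kJ/h
Outlet flows (mol/h): A 819.2, B 390.4, H₂O 390.4
Sensible, products 25→141 °C: 29594 kJ/h
Q = ΔH = -24398 kJ/h = -6.7773 kW
Heat removed = 6.7773 kW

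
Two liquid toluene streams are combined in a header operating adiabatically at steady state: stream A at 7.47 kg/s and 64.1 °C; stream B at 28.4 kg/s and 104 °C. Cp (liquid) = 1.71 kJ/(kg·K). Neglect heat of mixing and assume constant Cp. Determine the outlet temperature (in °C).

No heat crosses the boundary, so H_out = H_in.
T_out = Σ ṁᵢCp,ᵢTᵢ / Σ ṁᵢCp,ᵢ
      = 5869.5 / 61.338 = 95.691 °C

T_out = 95.7 °C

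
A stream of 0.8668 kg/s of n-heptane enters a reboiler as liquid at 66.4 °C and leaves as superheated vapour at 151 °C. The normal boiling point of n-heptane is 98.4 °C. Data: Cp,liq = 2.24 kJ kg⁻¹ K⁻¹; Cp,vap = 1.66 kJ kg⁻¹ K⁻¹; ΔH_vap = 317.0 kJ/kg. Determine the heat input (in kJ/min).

liquid 66.4→98.4 °C: 71.68 kJ/kg
vaporisation at 98.4 °C: 317 kJ/kg
vapour 98.4→151 °C: 87.316 kJ/kg
Δh = 71.68 + 317 + 87.316 = 476 kJ/kg
Q = ṁ·Δh = 0.8668 kg/s × 476 kJ/kg = 412.59 kJ/s
|Q| = 412.59 kW = 24756 kJ/min

Q = 24800 kJ/min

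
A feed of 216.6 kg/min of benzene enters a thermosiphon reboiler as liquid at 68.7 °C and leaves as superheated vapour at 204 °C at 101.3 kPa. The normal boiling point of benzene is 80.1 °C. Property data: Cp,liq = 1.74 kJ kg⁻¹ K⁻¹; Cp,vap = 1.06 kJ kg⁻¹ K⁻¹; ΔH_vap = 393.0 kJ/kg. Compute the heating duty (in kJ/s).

Q = 1960 kJ/s

liquid 68.7→80.1 °C: 19.836 kJ/kg
vaporisation at 80.1 °C: 393 kJ/kg
vapour 80.1→204 °C: 131.33 kJ/kg
Δh = 19.836 + 393 + 131.33 = 544.17 kJ/kg
Q = ṁ·Δh = 216.6 kg/min × 544.17 kJ/kg = 117870 kJ/min
|Q| = 1964.5 kW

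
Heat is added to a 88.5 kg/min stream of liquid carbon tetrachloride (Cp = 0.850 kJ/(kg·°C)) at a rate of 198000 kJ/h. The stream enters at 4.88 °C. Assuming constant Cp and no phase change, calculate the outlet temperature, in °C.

T_out = 48.7 °C

Q = 198000 kJ/h = 3300 kJ/min
ΔT = Q/(ṁ·Cp) = 3300/(88.5×0.850) = 43.868 K
T_out = 4.88 + 43.868 = 48.748 °C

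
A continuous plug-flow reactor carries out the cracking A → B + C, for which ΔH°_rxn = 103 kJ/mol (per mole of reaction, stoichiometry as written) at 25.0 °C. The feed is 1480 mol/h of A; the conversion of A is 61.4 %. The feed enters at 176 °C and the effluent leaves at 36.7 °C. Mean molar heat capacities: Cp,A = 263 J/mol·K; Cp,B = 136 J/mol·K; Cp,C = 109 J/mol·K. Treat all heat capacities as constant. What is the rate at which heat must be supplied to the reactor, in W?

Q_in = 10900 W

Extent of reaction ξ = 0.614 × 1480 = 908.72 mol/h
Reaction term: ξ·ΔH°_rxn = 908.72 × 103 = 93598 kJ/h
Sensible, feed 176→25 °C: -58775 kJ/h
Outlet flows (mol/h): A 571.28, B 908.72, C 908.72
Sensible, products 25→36.7 °C: 4362.7 kJ/h
Q = ΔH = 39186 kJ/h = 10.885 kW
Heat supplied = 10885 W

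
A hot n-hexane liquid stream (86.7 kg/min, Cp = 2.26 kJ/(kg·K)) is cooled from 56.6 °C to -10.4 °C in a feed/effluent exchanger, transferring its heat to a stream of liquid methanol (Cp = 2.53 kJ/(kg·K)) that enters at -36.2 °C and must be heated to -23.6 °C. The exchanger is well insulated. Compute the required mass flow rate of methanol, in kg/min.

ṁ_c = 412 kg/min

Heat released by hot stream: Q = 86.7 × 2.26 × (56.6 − -10.4) = 13128 kJ/min
Energy balance on cold side (adiabatic exchanger): Q = ṁ_c·Cp_c·(T_c,out − T_c,in)
ṁ_c = 13128 / [2.53 × (-23.6 − -36.2)] = 411.82 kg/min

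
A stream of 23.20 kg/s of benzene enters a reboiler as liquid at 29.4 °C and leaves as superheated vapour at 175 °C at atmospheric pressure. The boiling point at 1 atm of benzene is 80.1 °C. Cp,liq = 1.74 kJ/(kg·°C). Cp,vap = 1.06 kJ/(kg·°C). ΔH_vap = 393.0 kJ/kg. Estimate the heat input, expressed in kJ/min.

liquid 29.4→80.1 °C: 88.218 kJ/kg
vaporisation at 80.1 °C: 393 kJ/kg
vapour 80.1→175 °C: 100.59 kJ/kg
Δh = 88.218 + 393 + 100.59 = 581.81 kJ/kg
Q = ṁ·Δh = 23.20 kg/s × 581.81 kJ/kg = 13498 kJ/s
|Q| = 13498 kW = 809880 kJ/min

Q = 810000 kJ/min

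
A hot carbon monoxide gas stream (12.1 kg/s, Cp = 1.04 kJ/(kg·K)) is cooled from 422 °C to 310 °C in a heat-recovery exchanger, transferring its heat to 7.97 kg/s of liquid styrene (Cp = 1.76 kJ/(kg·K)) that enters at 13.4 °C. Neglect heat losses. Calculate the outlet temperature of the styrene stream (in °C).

Heat released by hot stream: Q = 12.1 × 1.04 × (422 − 310) = 1409.4 kJ/s
Energy balance on cold side (adiabatic exchanger): Q = ṁ_c·Cp_c·(T_c,out − T_c,in)
T_c,out = 13.4 + 1409.4/(7.97 × 1.76) = 113.88 °C

T_c,out = 114 °C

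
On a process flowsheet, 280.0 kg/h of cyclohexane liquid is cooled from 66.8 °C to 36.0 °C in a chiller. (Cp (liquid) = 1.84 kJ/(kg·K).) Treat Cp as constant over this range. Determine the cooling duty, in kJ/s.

Q_c = 4.41 kJ/s

Q = ṁ·Cp·ΔT = 280.0 × 1.84 × (36.0 − 66.8) = -15868 kJ/h
Converting: 15868 / 3600 s = 4.4078 kW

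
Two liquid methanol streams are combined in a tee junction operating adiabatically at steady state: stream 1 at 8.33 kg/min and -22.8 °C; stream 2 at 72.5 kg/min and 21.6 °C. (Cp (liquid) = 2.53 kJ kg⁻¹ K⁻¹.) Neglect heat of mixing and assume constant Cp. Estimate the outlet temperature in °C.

T_out = 17.0 °C

No heat crosses the boundary, so H_out = H_in.
Σ ṁᵢCp,ᵢTᵢ = 8.33×2.53×-22.8 + 72.5×2.53×21.6 = 3481.5
Σ ṁᵢCp,ᵢ = 8.33×2.53 + 72.5×2.53 = 204.5
T_out = 3481.5 / 204.5 = 17.024 °C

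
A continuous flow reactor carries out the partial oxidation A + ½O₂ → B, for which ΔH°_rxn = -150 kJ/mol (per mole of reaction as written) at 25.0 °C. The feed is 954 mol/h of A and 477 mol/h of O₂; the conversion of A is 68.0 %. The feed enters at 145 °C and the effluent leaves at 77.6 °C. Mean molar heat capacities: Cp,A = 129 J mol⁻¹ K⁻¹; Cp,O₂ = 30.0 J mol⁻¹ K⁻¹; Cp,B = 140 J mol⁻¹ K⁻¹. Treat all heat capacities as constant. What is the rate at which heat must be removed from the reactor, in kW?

Q_out = 29.6 kW

Extent of reaction ξ = 0.680 × 954 = 648.72 mol/h
Reaction term: ξ·ΔH°_rxn = 648.72 × -150 = -97308 kJ/h
Sensible, feed 145→25 °C: -16485 kJ/h
Outlet flows (mol/h): A 305.28, O₂ 152.64, B 648.72
Sensible, products 25→77.6 °C: 7089.5 kJ/h
Q = ΔH = -106700 kJ/h = -29.64 kW
Heat removed = 29.64 kW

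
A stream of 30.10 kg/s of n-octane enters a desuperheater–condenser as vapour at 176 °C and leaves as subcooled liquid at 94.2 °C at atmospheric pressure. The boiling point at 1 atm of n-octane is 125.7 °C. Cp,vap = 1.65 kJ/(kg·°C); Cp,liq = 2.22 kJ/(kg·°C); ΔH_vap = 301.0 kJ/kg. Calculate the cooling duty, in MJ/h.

vapour 176→125.7 °C: -82.995 kJ/kg
condensation at 125.7 °C: -301 kJ/kg
liquid 125.7→94.2 °C: -69.93 kJ/kg
Δh = -82.995 + -301 + -69.93 = -453.93 kJ/kg
Q = ṁ·Δh = 30.10 kg/s × -453.93 kJ/kg = -13663 kJ/s
|Q| = 13663 kW = 49187 MJ/h

Q_c = 49200 MJ/h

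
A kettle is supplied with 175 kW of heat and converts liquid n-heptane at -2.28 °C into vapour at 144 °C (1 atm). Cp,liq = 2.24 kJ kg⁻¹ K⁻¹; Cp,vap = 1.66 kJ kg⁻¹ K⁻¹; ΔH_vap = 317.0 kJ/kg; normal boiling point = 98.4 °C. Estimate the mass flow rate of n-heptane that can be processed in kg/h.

ṁ = 1020 kg/h

Δh = 2.24×(98.4−-2.28) + 317.0 + 1.66×(144−98.4) = 618.22 kJ/kg
Q = 175 kW = 175 kJ/s = 630000 kJ/h
ṁ = Q/Δh = 630000 / 618.22 = 1019.1 kg/h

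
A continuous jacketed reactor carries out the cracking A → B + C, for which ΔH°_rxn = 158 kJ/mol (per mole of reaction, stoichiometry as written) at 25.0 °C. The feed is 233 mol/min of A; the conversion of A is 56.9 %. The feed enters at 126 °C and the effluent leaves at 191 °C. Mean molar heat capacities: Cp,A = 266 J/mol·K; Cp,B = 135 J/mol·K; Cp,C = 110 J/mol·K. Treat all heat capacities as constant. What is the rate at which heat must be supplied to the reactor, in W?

Extent of reaction ξ = 0.569 × 233 = 132.58 mol/min
Reaction term: ξ·ΔH°_rxn = 132.58 × 158 = 20947 kJ/min
Sensible, feed 126→25 °C: -6259.8 kJ/min
Outlet flows (mol/min): A 100.42, B 132.58, C 132.58
Sensible, products 25→191 °C: 9826.2 kJ/min
Q = ΔH = 24514 kJ/min = 408.56 kW
Heat supplied = 408560 W

Q_in = 409000 W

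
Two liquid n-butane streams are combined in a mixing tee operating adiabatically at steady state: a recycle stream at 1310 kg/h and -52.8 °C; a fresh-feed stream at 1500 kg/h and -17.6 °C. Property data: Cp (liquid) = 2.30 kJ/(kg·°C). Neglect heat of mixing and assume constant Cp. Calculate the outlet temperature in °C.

No heat crosses the boundary, so H_out = H_in.
Σ ṁᵢCp,ᵢTᵢ = 1310×2.30×-52.8 + 1500×2.30×-17.6 = -219810
Σ ṁᵢCp,ᵢ = 1310×2.30 + 1500×2.30 = 6463
T_out = -219810 / 6463 = -34.01 °C

T_out = -34.0 °C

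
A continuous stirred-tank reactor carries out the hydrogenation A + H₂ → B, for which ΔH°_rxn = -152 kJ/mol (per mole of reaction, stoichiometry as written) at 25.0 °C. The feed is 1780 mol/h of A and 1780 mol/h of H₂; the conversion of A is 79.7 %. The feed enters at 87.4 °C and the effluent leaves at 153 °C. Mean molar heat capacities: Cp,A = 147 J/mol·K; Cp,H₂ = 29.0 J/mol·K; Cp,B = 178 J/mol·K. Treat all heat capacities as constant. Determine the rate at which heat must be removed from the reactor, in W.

Q_out = 54100 W

Extent of reaction ξ = 0.797 × 1780 = 1418.7 mol/h
Reaction term: ξ·ΔH°_rxn = 1418.7 × -152 = -215640 kJ/h
Sensible, feed 87.4→25 °C: -19549 kJ/h
Outlet flows (mol/h): A 361.34, H₂ 361.34, B 1418.7
Sensible, products 25→153 °C: 40463 kJ/h
Q = ΔH = -194720 kJ/h = -54.089 kW
Heat removed = 54089 W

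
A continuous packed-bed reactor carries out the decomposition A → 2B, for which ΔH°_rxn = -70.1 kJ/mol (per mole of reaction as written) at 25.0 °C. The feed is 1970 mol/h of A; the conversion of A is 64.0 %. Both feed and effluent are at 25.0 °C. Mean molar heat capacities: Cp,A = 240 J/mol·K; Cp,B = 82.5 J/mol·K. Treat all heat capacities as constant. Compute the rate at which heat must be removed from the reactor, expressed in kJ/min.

Extent of reaction ξ = 0.640 × 1970 = 1260.8 mol/h
Reaction term: ξ·ΔH°_rxn = 1260.8 × -70.1 = -88382 kJ/h
Q = ΔH = -88382 kJ/h = -24.551 kW
Heat removed = 1473 kJ/min

Q_out = 1470 kJ/min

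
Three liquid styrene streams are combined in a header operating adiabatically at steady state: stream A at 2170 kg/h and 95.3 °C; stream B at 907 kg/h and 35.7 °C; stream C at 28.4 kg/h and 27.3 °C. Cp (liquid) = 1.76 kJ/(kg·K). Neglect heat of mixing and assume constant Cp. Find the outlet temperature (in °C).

Adiabatic, steady state ⇒ Σ ṁᵢCp,ᵢ(T_out − Tᵢ) = 0
T_out = Σ ṁᵢCp,ᵢTᵢ / Σ ṁᵢCp,ᵢ
      = 422320 / 5465.5 = 77.271 °C

T_out = 77.3 °C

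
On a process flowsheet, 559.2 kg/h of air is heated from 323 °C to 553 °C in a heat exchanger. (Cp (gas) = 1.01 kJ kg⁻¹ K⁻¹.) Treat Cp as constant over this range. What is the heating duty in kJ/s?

Q = 36.1 kJ/s

Q = ṁ·Cp·ΔT = 559.2 × 1.01 × (553 − 323) = 129900 kJ/h
Converting: 129900 / 3600 s = 36.084 kW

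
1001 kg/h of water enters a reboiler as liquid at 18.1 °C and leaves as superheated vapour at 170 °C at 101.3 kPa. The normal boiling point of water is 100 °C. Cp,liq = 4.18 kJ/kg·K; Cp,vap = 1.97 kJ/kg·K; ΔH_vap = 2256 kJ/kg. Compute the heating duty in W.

Q = 761000 W

liquid 18.1→100 °C: 342.34 kJ/kg
vaporisation at 100 °C: 2256 kJ/kg
vapour 100→170 °C: 137.9 kJ/kg
Δh = 342.34 + 2256 + 137.9 = 2736.2 kJ/kg
Q = ṁ·Δh = 1001 kg/h × 2736.2 kJ/kg = 2.739e+06 kJ/h
|Q| = 760.83 kW = 760830 W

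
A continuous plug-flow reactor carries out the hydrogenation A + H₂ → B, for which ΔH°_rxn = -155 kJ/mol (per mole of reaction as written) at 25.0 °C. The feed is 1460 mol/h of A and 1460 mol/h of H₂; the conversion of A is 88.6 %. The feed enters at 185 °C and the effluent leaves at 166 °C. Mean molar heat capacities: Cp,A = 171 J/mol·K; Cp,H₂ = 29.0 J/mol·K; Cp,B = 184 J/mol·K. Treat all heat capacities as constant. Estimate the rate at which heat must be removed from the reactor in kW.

Extent of reaction ξ = 0.886 × 1460 = 1293.6 mol/h
Reaction term: ξ·ΔH°_rxn = 1293.6 × -155 = -200500 kJ/h
Sensible, feed 185→25 °C: -46720 kJ/h
Outlet flows (mol/h): A 166.44, H₂ 166.44, B 1293.6
Sensible, products 25→166 °C: 38254 kJ/h
Q = ΔH = -208970 kJ/h = -58.047 kW
Heat removed = 58.047 kW

Q_out = 58.0 kW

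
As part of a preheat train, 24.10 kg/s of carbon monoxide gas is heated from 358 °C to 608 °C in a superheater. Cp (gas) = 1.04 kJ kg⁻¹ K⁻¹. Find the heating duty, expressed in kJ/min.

Q = 376000 kJ/min

Q = ṁ·Cp·ΔT = 24.10 × 1.04 × (608 − 358) = 6266 kJ/s
Heating duty = 375960 kJ/min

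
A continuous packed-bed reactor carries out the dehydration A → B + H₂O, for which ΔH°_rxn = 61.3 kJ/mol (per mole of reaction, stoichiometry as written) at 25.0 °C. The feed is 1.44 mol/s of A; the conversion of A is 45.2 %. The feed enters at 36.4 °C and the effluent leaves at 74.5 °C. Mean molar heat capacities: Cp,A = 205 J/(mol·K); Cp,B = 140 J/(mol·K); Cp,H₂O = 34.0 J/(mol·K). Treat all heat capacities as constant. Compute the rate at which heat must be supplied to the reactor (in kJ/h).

Q_in = 181000 kJ/h

Extent of reaction ξ = 0.452 × 1.44 = 0.65088 mol/s
Reaction term: ξ·ΔH°_rxn = 0.65088 × 61.3 = 39.899 kJ/s
Sensible, feed 36.4→25 °C: -3.3653 kJ/s
Outlet flows (mol/s): A 0.78912, B 0.65088, H₂O 0.65088
Sensible, products 25→74.5 °C: 13.614 kJ/s
Q = ΔH = 50.147 kJ/s = 50.147 kW
Heat supplied = 180530 kJ/h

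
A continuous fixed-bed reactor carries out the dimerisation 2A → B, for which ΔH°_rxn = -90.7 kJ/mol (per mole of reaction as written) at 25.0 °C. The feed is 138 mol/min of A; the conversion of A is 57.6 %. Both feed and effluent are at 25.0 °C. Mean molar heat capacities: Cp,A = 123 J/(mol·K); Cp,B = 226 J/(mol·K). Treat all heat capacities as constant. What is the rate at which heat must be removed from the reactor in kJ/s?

Q_out = 60.1 kJ/s

Extent of reaction ξ = 0.576 × 138 / 2 = 39.744 mol/min
Reaction term: ξ·ΔH°_rxn = 39.744 × -90.7 = -3604.8 kJ/min
Q = ΔH = -3604.8 kJ/min = -60.08 kW
Heat removed = 60.08 kJ/s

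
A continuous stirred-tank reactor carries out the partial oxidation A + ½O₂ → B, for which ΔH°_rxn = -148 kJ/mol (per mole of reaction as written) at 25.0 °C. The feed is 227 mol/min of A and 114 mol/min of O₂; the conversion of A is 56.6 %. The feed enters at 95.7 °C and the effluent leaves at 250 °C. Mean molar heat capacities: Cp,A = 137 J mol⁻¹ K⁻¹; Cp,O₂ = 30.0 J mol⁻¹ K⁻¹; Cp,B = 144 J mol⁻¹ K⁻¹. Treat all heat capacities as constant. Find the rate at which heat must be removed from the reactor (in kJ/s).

Q_out = 232 kJ/s

Extent of reaction ξ = 0.566 × 227 = 128.48 mol/min
Reaction term: ξ·ΔH°_rxn = 128.48 × -148 = -19015 kJ/min
Sensible, feed 95.7→25 °C: -2440.5 kJ/min
Outlet flows (mol/min): A 98.518, O₂ 49.759, B 128.48
Sensible, products 25→250 °C: 7535.5 kJ/min
Q = ΔH = -13920 kJ/min = -232.01 kW
Heat removed = 232.01 kJ/s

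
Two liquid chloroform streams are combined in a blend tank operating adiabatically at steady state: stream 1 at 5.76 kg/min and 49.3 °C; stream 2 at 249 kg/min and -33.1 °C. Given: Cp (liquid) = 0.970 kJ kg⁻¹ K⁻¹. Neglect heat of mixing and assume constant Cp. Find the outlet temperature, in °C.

Adiabatic, steady state ⇒ Σ ṁᵢCp,ᵢ(T_out − Tᵢ) = 0
Σ ṁᵢCp,ᵢTᵢ = 5.76×0.970×49.3 + 249×0.970×-33.1 = -7719.2
Σ ṁᵢCp,ᵢ = 5.76×0.970 + 249×0.970 = 247.12
T_out = -7719.2 / 247.12 = -31.237 °C

T_out = -31.2 °C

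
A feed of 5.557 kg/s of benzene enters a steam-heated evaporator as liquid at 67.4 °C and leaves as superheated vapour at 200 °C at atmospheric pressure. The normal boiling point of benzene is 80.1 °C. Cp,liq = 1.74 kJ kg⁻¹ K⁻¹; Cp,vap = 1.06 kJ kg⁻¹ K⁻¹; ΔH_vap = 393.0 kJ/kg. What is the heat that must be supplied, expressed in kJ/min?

liquid 67.4→80.1 °C: 22.098 kJ/kg
vaporisation at 80.1 °C: 393 kJ/kg
vapour 80.1→200 °C: 127.09 kJ/kg
Δh = 22.098 + 393 + 127.09 = 542.19 kJ/kg
Q = ṁ·Δh = 5.557 kg/s × 542.19 kJ/kg = 3013 kJ/s
|Q| = 3013 kW = 180780 kJ/min

Q = 181000 kJ/min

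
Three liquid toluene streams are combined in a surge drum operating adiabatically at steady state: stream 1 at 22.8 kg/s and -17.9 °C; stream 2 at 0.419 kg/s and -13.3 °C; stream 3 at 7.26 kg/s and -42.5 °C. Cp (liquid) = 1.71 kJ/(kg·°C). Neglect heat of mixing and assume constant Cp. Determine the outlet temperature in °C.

Adiabatic, steady state ⇒ Σ ṁᵢCp,ᵢ(T_out − Tᵢ) = 0
Σ ṁᵢCp,ᵢTᵢ = 22.8×1.71×-17.9 + 0.419×1.71×-13.3 + 7.26×1.71×-42.5 = -1235
Σ ṁᵢCp,ᵢ = 22.8×1.71 + 0.419×1.71 + 7.26×1.71 = 52.119
T_out = -1235 / 52.119 = -23.696 °C

T_out = -23.7 °C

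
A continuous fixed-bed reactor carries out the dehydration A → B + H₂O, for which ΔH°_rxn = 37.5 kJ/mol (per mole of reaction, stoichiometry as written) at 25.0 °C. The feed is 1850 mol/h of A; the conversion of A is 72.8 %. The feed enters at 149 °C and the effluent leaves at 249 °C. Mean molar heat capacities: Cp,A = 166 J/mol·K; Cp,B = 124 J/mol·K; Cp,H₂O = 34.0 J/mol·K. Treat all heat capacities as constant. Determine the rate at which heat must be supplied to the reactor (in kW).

Q_in = 21.9 kW

Extent of reaction ξ = 0.728 × 1850 = 1346.8 mol/h
Reaction term: ξ·ΔH°_rxn = 1346.8 × 37.5 = 50505 kJ/h
Sensible, feed 149→25 °C: -38080 kJ/h
Outlet flows (mol/h): A 503.2, B 1346.8, H₂O 1346.8
Sensible, products 25→249 °C: 66377 kJ/h
Q = ΔH = 78802 kJ/h = 21.889 kW
Heat supplied = 21.889 kW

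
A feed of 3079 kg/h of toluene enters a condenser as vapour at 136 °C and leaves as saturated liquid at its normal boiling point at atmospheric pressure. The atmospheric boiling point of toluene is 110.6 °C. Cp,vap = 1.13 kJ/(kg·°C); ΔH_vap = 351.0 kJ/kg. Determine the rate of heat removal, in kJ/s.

Q_c = 325 kJ/s

vapour 136→110.6 °C: -28.702 kJ/kg
condensation at 110.6 °C: -351 kJ/kg
Δh = -28.702 + -351 = -379.7 kJ/kg
Q = ṁ·Δh = 3079 kg/h × -379.7 kJ/kg = -1.1691e+06 kJ/h
|Q| = 324.75 kW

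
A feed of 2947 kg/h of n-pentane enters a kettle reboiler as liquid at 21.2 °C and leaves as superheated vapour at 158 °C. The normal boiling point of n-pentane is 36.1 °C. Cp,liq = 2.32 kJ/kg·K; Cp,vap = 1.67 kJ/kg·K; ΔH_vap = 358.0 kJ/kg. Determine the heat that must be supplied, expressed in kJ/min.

Q = 29300 kJ/min

liquid 21.2→36.1 °C: 34.568 kJ/kg
vaporisation at 36.1 °C: 358 kJ/kg
vapour 36.1→158 °C: 203.57 kJ/kg
Δh = 34.568 + 358 + 203.57 = 596.14 kJ/kg
Q = ṁ·Δh = 2947 kg/h × 596.14 kJ/kg = 1.7568e+06 kJ/h
|Q| = 488.01 kW = 29280 kJ/min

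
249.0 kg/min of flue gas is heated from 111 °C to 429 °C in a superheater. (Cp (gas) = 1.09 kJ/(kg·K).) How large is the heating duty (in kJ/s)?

Q = ṁ·Cp·ΔT = 249.0 × 1.09 × (429 − 111) = 86308 kJ/min
Converting: 86308 / 60 s = 1438.5 kW

Q = 1440 kJ/s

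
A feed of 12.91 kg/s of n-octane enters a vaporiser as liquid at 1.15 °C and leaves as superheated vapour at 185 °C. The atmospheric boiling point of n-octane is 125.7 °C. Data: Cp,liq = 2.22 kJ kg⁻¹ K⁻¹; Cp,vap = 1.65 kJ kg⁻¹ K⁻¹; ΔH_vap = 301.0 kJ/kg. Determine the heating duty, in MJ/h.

Q = 31400 MJ/h

liquid 1.15→125.7 °C: 276.5 kJ/kg
vaporisation at 125.7 °C: 301 kJ/kg
vapour 125.7→185 °C: 97.845 kJ/kg
Δh = 276.5 + 301 + 97.845 = 675.35 kJ/kg
Q = ṁ·Δh = 12.91 kg/s × 675.35 kJ/kg = 8718.7 kJ/s
|Q| = 8718.7 kW = 31387 MJ/h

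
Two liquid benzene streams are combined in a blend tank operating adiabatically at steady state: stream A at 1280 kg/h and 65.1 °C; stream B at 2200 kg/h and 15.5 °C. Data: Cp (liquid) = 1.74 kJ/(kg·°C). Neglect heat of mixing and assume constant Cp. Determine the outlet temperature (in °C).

Adiabatic, steady state ⇒ Σ ṁᵢCp,ᵢ(T_out − Tᵢ) = 0
Σ ṁᵢCp,ᵢTᵢ = 1280×1.74×65.1 + 2200×1.74×15.5 = 204320
Σ ṁᵢCp,ᵢ = 1280×1.74 + 2200×1.74 = 6055.2
T_out = 204320 / 6055.2 = 33.744 °C

T_out = 33.7 °C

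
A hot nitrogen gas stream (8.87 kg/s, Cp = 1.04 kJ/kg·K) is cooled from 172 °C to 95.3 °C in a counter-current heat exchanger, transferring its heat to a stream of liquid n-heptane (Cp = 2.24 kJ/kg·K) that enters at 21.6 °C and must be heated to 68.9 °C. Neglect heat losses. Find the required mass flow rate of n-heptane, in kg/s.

ṁ_c = 6.68 kg/s

Heat released by hot stream: Q = 8.87 × 1.04 × (172 − 95.3) = 707.54 kJ/s
Energy balance on cold side (adiabatic exchanger): Q = ṁ_c·Cp_c·(T_c,out − T_c,in)
ṁ_c = 707.54 / [2.24 × (68.9 − 21.6)] = 6.678 kg/s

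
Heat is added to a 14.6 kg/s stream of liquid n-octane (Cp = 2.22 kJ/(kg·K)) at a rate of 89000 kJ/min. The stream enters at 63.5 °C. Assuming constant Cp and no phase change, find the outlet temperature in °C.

T_out = 109 °C

Q = 89000 kJ/min = 1483.3 kJ/s
ΔT = Q/(ṁ·Cp) = 1483.3/(14.6×2.22) = 45.765 K
T_out = 63.5 + 45.765 = 109.26 °C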